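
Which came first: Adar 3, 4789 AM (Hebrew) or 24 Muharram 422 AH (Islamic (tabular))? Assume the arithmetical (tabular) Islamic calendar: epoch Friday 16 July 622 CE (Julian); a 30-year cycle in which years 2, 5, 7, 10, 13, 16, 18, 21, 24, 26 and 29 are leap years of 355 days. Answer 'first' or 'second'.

first

The two dates have Julian Day Numbers 2096950 and 2097651 respectively.
Since 2096950 < 2097651, the first date comes first.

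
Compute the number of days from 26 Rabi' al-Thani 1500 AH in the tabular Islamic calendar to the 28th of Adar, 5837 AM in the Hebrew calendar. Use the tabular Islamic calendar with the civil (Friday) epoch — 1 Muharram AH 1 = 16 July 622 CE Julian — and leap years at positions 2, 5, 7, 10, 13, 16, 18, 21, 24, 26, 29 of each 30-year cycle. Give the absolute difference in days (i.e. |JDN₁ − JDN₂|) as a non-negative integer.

1

First date → JDN 2479750; second date → JDN 2479751.
The interval is |2479750 − 2479751| = 1 day.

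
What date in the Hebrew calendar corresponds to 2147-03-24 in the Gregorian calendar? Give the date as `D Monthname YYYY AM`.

22 Adar II 5907 AM

Both dates share Julian Day Number 2505318; in the Hebrew calendar that is 22 Adar II 5907 AM.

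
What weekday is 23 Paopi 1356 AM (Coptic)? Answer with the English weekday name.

Monday

Equivalently 31 October 1639 Gregorian, JDN 2319996.
Since JDN mod 7 = 0 (0 = Monday), the day is Monday.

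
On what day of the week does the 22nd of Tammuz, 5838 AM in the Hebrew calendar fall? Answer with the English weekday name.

In the Gregorian calendar this is 3 July 2078 (JDN 2480218).
2480218 ≡ 6 (mod 7); counting from Monday = 0 gives Sunday.

Sunday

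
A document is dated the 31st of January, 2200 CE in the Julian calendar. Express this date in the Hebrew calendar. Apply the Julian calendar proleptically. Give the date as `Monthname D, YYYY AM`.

Shevat 28, 5960 AM

Both dates share Julian Day Number 2524638; in the Hebrew calendar that is 28 Shevat 5960 AM.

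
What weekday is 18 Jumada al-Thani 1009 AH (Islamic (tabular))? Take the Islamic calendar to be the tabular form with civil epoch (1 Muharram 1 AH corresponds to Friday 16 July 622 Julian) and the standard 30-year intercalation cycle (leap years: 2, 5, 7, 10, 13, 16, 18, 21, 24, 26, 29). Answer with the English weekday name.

Equivalently 25 December 1600 Gregorian, JDN 2305807.
JDN 2305807 mod 7 = 0, and JDN 0 was a Monday, so this is a Monday.

Monday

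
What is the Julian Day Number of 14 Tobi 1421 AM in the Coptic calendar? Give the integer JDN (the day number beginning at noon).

Equivalently 20 January 1705 (Gregorian).
JDN 2400001 is 17 November 1858 CE (Gregorian), MJD 0; the target day is −56183 days from there, so JDN = 2343818.

2343818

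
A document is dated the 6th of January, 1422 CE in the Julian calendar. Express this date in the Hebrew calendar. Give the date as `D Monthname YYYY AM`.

Both dates share Julian Day Number 2240449; in the Hebrew calendar that is 13 Shevat 5182 AM.

13 Shevat 5182 AM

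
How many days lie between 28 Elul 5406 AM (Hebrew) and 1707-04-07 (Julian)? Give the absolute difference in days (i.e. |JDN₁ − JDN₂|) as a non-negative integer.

First date → JDN 2322500; second date → JDN 2344636.
The interval is |2322500 − 2344636| = 22136 days.

22136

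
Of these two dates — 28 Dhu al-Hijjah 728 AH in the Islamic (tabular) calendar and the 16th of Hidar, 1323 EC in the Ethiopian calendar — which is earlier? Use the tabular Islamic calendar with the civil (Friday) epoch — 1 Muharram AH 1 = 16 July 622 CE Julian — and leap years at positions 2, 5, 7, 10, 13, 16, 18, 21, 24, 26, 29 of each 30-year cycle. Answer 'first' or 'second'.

The two dates have Julian Day Numbers 2206417 and 2207156 respectively.
Since 2206417 < 2207156, the first date comes first.

first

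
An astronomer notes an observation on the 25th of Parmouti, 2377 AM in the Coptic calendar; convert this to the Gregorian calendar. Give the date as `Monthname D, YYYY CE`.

May 8, 2661 CE

Both dates share Julian Day Number 2693098; in the Gregorian calendar that is 8 May 2661 CE.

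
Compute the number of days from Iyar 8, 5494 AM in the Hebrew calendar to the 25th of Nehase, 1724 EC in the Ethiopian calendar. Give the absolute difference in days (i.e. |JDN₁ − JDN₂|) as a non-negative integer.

620

JDN of the first date = 2354521.
JDN of the second date = 2353901.
|2353901 − 2354521| = 620.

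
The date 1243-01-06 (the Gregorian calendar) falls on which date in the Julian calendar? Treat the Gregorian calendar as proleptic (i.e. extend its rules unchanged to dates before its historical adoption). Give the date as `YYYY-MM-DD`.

At this point the Julian calendar is 7 days behind the Gregorian.
6 January 1243 Gregorian − 7 days → 30 December 1242 Julian.

1242-12-30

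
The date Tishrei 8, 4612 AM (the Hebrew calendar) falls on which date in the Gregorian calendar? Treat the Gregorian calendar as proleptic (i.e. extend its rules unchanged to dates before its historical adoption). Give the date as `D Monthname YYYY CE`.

Julian Day Number of the source date = 2032135.
Converting JDN 2032135 to the Gregorian calendar gives 11 September 851 CE.

11 September 851 CE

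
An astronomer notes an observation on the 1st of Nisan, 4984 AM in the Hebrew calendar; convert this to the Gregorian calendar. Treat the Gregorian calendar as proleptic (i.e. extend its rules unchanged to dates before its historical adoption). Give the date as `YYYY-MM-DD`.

1224-03-30

Julian Day Number of the source date = 2168206.
Converting JDN 2168206 to the Gregorian calendar gives 30 March 1224 CE.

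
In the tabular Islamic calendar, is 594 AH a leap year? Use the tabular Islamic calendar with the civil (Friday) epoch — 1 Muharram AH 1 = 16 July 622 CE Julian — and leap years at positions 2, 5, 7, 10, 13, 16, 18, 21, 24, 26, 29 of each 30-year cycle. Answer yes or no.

yes

Year 594 AH is year 24 of its 30-year cycle; leap positions are 2, 5, 7, 10, 13, 16, 18, 21, 24, 26, 29, so it is a leap year (355 days).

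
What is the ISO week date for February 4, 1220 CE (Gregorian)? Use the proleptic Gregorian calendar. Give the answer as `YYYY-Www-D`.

1220-W06-2

The weekday is Tuesday (ISO weekday 2).
That Tuesday belongs to ISO week 6 of ISO year 1220.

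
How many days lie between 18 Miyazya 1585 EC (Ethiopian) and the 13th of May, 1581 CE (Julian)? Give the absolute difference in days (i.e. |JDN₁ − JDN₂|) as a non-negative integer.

4353

First date → JDN 2303004; second date → JDN 2298651.
The interval is |2303004 − 2298651| = 4353 days.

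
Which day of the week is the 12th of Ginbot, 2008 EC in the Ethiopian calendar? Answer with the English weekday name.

Friday

This is JDN 2457529 (20 May 2016 Gregorian).
2457529 ≡ 4 (mod 7); counting from Monday = 0 gives Friday.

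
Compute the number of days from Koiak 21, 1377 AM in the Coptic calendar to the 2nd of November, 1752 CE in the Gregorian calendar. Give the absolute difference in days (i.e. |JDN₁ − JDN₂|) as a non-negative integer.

33547

First date → JDN 2327724; second date → JDN 2361271.
The interval is |2327724 − 2361271| = 33547 days.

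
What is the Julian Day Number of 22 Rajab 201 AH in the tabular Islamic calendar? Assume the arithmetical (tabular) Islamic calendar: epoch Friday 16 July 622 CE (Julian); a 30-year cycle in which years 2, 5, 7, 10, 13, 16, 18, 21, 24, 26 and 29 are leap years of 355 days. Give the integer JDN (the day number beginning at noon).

2019511

In the proleptic Gregorian calendar the same day is 17 February 817.
JDN 2299161 is 15 October 1582 CE (Gregorian); the target day is −279650 days from there, so JDN = 2019511.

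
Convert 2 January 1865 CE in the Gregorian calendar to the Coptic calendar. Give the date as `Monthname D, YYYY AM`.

Both dates share Julian Day Number 2402239; in the Coptic calendar that is 25 Koiak 1581 AM.

Koiak 25, 1581 AM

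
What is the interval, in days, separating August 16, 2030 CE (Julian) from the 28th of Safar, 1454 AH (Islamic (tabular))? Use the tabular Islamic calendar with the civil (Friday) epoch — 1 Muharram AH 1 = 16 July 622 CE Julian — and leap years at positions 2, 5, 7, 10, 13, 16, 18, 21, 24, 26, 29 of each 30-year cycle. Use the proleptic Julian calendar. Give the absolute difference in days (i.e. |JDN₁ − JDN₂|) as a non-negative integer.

649

JDN of the first date = 2462743.
JDN of the second date = 2463392.
|2463392 − 2462743| = 649.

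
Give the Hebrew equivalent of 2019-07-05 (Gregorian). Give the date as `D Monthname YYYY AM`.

Both dates share Julian Day Number 2458670; in the Hebrew calendar that is 2 Tammuz 5779 AM.

2 Tammuz 5779 AM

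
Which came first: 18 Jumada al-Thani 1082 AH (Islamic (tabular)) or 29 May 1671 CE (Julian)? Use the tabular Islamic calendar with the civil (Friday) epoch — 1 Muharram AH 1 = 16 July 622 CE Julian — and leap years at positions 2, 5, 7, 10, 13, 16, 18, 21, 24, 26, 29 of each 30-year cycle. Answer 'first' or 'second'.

Converting both to JDN: 2331675 vs 2331539; the smaller is the second.

second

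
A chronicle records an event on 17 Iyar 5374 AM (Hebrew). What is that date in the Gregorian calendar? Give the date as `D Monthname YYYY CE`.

26 April 1614 CE

Both dates share Julian Day Number 2310677; in the Gregorian calendar that is 26 April 1614 CE.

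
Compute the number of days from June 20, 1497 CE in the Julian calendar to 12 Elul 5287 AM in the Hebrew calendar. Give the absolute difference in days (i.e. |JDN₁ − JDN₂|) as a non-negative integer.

JDN of the first date = 2268008.
JDN of the second date = 2279015.
|2279015 − 2268008| = 11007.

11007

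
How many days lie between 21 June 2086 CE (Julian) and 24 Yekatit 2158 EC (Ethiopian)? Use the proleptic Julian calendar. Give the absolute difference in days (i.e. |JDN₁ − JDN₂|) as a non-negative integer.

JDN of the first date = 2483141.
JDN of the second date = 2512238.
|2512238 − 2483141| = 29097.

29097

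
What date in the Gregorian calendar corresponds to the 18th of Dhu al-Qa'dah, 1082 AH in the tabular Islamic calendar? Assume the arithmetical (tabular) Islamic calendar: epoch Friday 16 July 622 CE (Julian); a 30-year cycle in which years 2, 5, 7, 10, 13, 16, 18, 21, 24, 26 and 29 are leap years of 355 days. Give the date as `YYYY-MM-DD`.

1672-03-17

Both dates share Julian Day Number 2331822; in the Gregorian calendar that is 17 March 1672 CE.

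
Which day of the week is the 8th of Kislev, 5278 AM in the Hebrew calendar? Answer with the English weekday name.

Sunday

Equivalently 2 December 1517 Gregorian, JDN 2275468.
2275468 ≡ 6 (mod 7); counting from Monday = 0 gives Sunday.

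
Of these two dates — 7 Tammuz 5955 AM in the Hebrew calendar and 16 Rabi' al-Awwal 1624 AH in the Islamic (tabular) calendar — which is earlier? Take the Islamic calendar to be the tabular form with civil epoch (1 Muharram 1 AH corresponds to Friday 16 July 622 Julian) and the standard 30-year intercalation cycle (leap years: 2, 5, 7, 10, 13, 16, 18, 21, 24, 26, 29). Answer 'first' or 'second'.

first

The two dates have Julian Day Numbers 2522963 and 2523651 respectively.
Since 2522963 < 2523651, the first date comes first.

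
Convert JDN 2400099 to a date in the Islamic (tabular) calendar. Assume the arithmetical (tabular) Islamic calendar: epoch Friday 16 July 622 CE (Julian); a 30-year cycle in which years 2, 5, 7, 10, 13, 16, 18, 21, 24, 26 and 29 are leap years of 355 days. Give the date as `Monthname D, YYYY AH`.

Rajab 20, 1275 AH

The Gregorian equivalent of JDN 2400099 is 23 February 1859.
In the tabular Islamic calendar that day is Rajab 20, 1275 AH.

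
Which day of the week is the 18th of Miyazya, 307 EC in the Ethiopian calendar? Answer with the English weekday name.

Wednesday

In the proleptic Gregorian calendar this is 14 April 315 (JDN 1836214).
JDN 1836214 mod 7 = 2, and JDN 0 was a Monday, so this is a Wednesday.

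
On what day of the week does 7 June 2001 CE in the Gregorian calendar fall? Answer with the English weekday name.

Since JDN mod 7 = 3 (0 = Monday), the day is Thursday.

Thursday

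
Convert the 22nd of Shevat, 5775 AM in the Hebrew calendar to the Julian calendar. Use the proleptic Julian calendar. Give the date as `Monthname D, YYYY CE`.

January 29, 2015 CE

Both dates share Julian Day Number 2457065; in the Julian calendar that is 29 January 2015 CE.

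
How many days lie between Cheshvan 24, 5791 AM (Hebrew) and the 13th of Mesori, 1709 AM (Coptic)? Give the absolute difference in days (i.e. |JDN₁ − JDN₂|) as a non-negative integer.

13607

JDN of the first date = 2462826.
JDN of the second date = 2449219.
|2449219 − 2462826| = 13607.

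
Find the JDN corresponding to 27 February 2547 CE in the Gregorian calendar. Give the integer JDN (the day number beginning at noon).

JDN 2451545 is 1 January 2000 CE (Gregorian); the target day is +199845 days from there, so JDN = 2651390.

2651390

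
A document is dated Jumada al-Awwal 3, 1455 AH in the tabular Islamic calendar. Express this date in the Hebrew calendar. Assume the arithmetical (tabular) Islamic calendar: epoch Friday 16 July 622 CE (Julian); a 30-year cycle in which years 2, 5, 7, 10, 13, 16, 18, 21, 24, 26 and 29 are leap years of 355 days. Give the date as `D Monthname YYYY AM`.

4 Av 5793 AM

Both dates share Julian Day Number 2463809; in the Hebrew calendar that is 4 Av 5793 AM.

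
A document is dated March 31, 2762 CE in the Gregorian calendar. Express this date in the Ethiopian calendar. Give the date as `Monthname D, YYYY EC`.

Megabit 16, 2754 EC

Both dates share Julian Day Number 2729949; in the Ethiopian calendar that is 16 Megabit 2754 EC.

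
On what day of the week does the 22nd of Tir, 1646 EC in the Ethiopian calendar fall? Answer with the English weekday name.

Equivalently 27 January 1654 Gregorian, JDN 2325198.
Since JDN mod 7 = 1 (0 = Monday), the day is Tuesday.

Tuesday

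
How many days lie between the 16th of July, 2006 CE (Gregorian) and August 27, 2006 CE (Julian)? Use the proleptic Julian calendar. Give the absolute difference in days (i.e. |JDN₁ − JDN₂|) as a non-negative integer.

55

JDN of the first date = 2453933.
JDN of the second date = 2453988.
|2453988 − 2453933| = 55.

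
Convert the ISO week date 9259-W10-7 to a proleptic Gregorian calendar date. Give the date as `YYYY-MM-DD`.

9259-03-09

ISO week 1 of 9259 is the week containing the first Thursday of 9259.
Week 10, day 7 (Sunday) lands on 9259-03-09.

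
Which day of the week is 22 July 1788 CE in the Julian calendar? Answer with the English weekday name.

Saturday

This is JDN 2374328 (2 August 1788 Gregorian).
JDN 2374328 mod 7 = 5, and JDN 0 was a Monday, so this is a Saturday.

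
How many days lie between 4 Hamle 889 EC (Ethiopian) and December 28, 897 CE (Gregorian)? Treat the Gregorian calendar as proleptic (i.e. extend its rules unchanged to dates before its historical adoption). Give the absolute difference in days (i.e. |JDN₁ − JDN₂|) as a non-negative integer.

179

JDN of the first date = 2048866.
JDN of the second date = 2049045.
|2049045 − 2048866| = 179.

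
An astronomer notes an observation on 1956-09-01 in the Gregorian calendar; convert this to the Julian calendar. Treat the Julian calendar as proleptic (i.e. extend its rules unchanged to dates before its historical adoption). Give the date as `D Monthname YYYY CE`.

For dates in this range the Gregorian date is 13 days ahead of the Julian.
1 September 1956 Gregorian − 13 days → 19 August 1956 Julian.

19 August 1956 CE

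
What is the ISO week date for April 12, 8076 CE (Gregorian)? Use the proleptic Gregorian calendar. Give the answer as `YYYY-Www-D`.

The weekday is Sunday (ISO weekday 7).
That Sunday belongs to ISO week 15 of ISO year 8076.

8076-W15-7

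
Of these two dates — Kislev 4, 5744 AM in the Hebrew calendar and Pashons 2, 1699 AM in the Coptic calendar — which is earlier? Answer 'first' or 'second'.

First date → JDN 2445649; second date → JDN 2445465.
JDN 2445465 < JDN 2445649, so the second date is earlier.

second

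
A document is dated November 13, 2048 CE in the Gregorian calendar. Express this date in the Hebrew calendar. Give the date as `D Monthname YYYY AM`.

8 Kislev 5809 AM

Both dates share Julian Day Number 2469394; in the Hebrew calendar that is 8 Kislev 5809 AM.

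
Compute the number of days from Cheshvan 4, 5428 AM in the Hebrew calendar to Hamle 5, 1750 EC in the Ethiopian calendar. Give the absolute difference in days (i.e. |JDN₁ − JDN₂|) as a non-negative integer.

33133

First date → JDN 2330214; second date → JDN 2363347.
The interval is |2330214 − 2363347| = 33133 days.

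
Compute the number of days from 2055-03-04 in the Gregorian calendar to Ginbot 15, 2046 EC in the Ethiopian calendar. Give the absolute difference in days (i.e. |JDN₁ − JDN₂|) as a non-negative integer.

First date → JDN 2471696; second date → JDN 2471411.
The interval is |2471696 − 2471411| = 285 days.

285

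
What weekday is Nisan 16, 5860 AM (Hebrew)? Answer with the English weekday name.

In the Gregorian calendar this is 25 April 2100 (JDN 2488184).
Since JDN mod 7 = 6 (0 = Monday), the day is Sunday.

Sunday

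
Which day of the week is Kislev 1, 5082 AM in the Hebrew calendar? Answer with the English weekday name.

This is JDN 2203879 (30 November 1321 Gregorian).
JDN 2203879 mod 7 = 6, and JDN 0 was a Monday, so this is a Sunday.

Sunday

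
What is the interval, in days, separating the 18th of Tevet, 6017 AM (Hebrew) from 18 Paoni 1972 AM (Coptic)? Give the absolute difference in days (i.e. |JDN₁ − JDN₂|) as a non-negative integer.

First date → JDN 2545417; second date → JDN 2545225.
The interval is |2545417 − 2545225| = 192 days.

192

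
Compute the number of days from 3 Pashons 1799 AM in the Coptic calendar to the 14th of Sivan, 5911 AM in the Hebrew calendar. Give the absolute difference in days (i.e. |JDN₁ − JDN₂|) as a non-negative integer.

First date → JDN 2481991; second date → JDN 2506845.
The interval is |2481991 − 2506845| = 24854 days.

24854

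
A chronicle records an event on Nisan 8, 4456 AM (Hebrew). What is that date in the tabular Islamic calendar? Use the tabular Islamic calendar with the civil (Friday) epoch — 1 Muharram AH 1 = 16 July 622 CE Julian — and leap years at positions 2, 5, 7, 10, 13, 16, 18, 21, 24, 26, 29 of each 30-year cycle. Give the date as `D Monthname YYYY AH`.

8 Dhu al-Hijjah 76 AH

Julian Day Number of the source date = 1975349.
Converting JDN 1975349 to the tabular Islamic calendar gives 8 Dhu al-Hijjah 76 AH.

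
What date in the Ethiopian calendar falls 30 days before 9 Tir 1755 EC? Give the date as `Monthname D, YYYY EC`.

JDN of 9 Tir 1755 EC = 2364997.
2364997 − 30 = 2364967.
JDN 2364967 in the Ethiopian calendar is Tahsas 9, 1755 EC.

Tahsas 9, 1755 EC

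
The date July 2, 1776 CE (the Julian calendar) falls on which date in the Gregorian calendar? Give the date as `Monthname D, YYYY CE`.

At this point the Julian calendar is 11 days behind the Gregorian.
2 July 1776 Julian + 11 days → 13 July 1776 Gregorian.

July 13, 1776 CE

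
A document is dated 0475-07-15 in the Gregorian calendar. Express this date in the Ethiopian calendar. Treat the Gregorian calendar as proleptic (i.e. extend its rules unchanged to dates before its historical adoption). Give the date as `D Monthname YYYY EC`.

20 Hamle 467 EC

Both dates share Julian Day Number 1894746; in the Ethiopian calendar that is 20 Hamle 467 EC.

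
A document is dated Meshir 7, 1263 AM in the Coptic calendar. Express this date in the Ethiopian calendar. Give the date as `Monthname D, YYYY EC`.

Yekatit 7, 1539 EC

The source date corresponds to 11 February 1547 in the proleptic Gregorian calendar (JDN 2286131).
That day falls on 7 Yekatit 1539 EC in the Ethiopian calendar.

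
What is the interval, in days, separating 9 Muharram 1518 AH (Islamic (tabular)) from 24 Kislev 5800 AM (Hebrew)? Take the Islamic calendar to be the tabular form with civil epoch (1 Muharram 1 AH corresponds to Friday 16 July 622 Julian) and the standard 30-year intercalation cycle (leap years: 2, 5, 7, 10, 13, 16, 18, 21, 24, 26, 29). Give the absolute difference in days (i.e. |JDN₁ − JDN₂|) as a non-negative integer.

19888

JDN of the first date = 2486022.
JDN of the second date = 2466134.
|2466134 − 2486022| = 19888.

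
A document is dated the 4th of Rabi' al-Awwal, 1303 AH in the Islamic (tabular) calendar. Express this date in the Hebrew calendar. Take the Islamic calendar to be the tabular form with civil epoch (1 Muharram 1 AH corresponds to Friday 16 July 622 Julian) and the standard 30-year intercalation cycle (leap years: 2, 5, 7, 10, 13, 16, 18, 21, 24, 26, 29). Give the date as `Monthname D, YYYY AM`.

Julian Day Number of the source date = 2409887.
Converting JDN 2409887 to the Hebrew calendar gives 3 Tevet 5646 AM.

Tevet 3, 5646 AM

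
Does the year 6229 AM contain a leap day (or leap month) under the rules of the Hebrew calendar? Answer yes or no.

Hebrew year 6229 is year 16 of its 19-year Metonic cycle; leap years are at positions 3, 6, 8, 11, 14, 17, 19, so it is a common year (12 months).

no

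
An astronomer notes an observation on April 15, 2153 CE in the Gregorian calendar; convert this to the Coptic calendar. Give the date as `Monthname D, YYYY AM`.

Parmouti 6, 1869 AM

Julian Day Number of the source date = 2507532.
Converting JDN 2507532 to the Coptic calendar gives 6 Parmouti 1869 AM.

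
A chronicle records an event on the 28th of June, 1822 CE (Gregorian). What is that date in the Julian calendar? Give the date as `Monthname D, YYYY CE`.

For dates in this range the Gregorian date is 12 days ahead of the Julian.
28 June 1822 Gregorian − 12 days → 16 June 1822 Julian.

June 16, 1822 CE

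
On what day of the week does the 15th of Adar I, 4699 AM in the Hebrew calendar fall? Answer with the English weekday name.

This is JDN 2064065 (12 February 939 Gregorian).
Since JDN mod 7 = 3 (0 = Monday), the day is Thursday.

Thursday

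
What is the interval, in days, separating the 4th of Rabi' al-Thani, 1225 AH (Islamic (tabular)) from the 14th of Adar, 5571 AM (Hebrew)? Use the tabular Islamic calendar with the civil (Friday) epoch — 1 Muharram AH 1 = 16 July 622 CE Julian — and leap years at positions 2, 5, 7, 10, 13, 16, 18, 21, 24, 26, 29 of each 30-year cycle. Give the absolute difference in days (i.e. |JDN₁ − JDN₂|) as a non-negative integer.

First date → JDN 2382277; second date → JDN 2382582.
The interval is |2382277 − 2382582| = 305 days.

305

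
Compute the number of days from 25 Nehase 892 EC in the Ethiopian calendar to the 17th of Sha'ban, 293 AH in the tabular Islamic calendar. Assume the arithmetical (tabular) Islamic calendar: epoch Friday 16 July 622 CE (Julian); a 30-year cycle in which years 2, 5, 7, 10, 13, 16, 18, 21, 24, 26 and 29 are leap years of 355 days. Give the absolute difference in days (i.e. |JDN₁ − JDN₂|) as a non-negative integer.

First date → JDN 2050013; second date → JDN 2052138.
The interval is |2050013 − 2052138| = 2125 days.

2125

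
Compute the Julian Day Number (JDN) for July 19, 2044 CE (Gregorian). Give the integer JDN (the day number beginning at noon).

JDN 2299161 is 15 October 1582 CE (Gregorian); the target day is +168655 days from there, so JDN = 2467816.

2467816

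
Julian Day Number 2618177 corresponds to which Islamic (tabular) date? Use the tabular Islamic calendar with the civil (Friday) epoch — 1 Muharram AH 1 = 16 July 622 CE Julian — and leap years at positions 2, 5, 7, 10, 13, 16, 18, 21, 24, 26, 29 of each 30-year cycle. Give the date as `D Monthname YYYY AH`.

14 Dhu al-Hijjah 1890 AH

The Gregorian equivalent of JDN 2618177 is 22 March 2456.
In the tabular Islamic calendar that day is 14 Dhu al-Hijjah 1890 AH.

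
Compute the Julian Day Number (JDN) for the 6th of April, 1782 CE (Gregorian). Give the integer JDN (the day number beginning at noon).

JDN 2400001 is 17 November 1858 CE (Gregorian), MJD 0; the target day is −27983 days from there, so JDN = 2372018.

2372018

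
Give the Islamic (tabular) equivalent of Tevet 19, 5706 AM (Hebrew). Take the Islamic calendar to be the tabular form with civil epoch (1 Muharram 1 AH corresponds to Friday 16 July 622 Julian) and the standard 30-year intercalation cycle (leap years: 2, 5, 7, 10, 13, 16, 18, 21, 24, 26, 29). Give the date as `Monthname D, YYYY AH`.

Julian Day Number of the source date = 2431813.
Converting JDN 2431813 to the tabular Islamic calendar gives 18 Muharram 1365 AH.

Muharram 18, 1365 AH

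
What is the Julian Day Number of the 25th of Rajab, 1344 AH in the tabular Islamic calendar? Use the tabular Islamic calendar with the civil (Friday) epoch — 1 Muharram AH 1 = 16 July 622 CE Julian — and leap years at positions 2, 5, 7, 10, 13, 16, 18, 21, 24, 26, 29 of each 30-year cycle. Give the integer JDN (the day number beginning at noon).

2424555

Equivalently 8 February 1926 (Gregorian).
JDN 2400001 is 17 November 1858 CE (Gregorian), MJD 0; the target day is +24554 days from there, so JDN = 2424555.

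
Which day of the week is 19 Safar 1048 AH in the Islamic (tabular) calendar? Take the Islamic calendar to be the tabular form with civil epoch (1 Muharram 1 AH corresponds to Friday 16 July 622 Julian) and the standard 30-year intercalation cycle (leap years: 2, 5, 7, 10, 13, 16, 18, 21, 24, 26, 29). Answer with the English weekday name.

Equivalently 2 July 1638 Gregorian, JDN 2319510.
JDN 2319510 mod 7 = 4, and JDN 0 was a Monday, so this is a Friday.

Friday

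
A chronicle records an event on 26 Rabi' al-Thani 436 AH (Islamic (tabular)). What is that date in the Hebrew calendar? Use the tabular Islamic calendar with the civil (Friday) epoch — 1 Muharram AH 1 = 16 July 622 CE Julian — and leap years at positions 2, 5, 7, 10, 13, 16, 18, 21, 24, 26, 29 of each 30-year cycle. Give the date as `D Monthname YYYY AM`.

Both dates share Julian Day Number 2102703; in the Hebrew calendar that is 27 Kislev 4805 AM.

27 Kislev 4805 AM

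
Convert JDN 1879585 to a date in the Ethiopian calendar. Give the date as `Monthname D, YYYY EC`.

Tir 14, 426 EC

The proleptic Gregorian equivalent of JDN 1879585 is 10 January 434.
In the Ethiopian calendar that day is Tir 14, 426 EC.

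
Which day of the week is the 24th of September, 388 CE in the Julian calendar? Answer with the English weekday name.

Sunday

In the proleptic Gregorian calendar this is 25 September 388 (JDN 1863042).
JDN 1863042 mod 7 = 6, and JDN 0 was a Monday, so this is a Sunday.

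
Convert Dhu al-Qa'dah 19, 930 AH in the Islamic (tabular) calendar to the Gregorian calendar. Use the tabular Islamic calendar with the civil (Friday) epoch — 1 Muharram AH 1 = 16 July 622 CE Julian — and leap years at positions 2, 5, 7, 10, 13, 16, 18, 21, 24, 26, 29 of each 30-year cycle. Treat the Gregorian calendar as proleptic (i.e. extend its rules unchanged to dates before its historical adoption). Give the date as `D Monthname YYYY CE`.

28 September 1524 CE

Both dates share Julian Day Number 2277960; in the Gregorian calendar that is 28 September 1524 CE.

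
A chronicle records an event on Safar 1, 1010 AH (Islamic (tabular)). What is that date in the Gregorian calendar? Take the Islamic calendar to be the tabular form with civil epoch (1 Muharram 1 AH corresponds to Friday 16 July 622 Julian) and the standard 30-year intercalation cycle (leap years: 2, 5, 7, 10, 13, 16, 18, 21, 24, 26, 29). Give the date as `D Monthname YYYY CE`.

1 August 1601 CE

Both dates share Julian Day Number 2306026; in the Gregorian calendar that is 1 August 1601 CE.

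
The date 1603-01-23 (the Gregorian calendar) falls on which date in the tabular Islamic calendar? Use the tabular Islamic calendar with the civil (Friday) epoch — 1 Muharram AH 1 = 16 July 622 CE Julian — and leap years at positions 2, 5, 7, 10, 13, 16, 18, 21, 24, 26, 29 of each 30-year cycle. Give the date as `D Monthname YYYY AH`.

Both dates share Julian Day Number 2306566; in the tabular Islamic calendar that is 10 Sha'ban 1011 AH.

10 Sha'ban 1011 AH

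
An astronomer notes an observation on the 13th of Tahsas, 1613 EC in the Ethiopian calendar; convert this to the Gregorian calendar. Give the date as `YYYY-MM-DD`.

1620-12-19

Julian Day Number of the source date = 2313106.
Converting JDN 2313106 to the Gregorian calendar gives 19 December 1620 CE.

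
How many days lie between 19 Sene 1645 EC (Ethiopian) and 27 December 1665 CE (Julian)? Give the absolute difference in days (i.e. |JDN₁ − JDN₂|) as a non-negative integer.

4580

First date → JDN 2324980; second date → JDN 2329560.
The interval is |2324980 − 2329560| = 4580 days.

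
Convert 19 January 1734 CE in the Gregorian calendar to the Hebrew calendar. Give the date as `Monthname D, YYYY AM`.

Shevat 15, 5494 AM

Julian Day Number of the source date = 2354409.
Converting JDN 2354409 to the Hebrew calendar gives 15 Shevat 5494 AM.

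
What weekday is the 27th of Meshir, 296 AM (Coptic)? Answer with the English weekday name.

Equivalently 24 February 580 Gregorian, JDN 1932955.
JDN 1932955 mod 7 = 3, and JDN 0 was a Monday, so this is a Thursday.

Thursday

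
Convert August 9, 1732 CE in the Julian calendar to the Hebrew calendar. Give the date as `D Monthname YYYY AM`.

Julian Day Number of the source date = 2353892.
Converting JDN 2353892 to the Hebrew calendar gives 29 Av 5492 AM.

29 Av 5492 AM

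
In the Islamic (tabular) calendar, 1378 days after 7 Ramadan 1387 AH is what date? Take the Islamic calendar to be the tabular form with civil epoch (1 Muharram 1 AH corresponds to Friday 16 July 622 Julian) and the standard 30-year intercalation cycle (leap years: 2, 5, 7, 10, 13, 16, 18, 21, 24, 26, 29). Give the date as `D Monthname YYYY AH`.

The starting date is JDN 2439834; 2439834 + 1378 = 2441212.
JDN 2441212 corresponds to 26 Rajab 1391 AH.

26 Rajab 1391 AH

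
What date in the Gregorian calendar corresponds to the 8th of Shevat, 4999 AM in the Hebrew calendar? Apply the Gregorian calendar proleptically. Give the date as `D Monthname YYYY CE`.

Julian Day Number of the source date = 2173617.
Converting JDN 2173617 to the Gregorian calendar gives 22 January 1239 CE.

22 January 1239 CE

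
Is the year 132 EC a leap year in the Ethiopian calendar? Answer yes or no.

no

132 mod 4 = 0; in the Ethiopian calendar a year is leap when year mod 4 = 3, so it is a common year.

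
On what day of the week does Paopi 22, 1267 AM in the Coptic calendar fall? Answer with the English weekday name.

In the proleptic Gregorian calendar this is 29 October 1550 (JDN 2287487).
2287487 ≡ 6 (mod 7); counting from Monday = 0 gives Sunday.

Sunday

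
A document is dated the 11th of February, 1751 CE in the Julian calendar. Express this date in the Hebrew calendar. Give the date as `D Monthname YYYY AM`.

Both dates share Julian Day Number 2360652; in the Hebrew calendar that is 27 Shevat 5511 AM.

27 Shevat 5511 AM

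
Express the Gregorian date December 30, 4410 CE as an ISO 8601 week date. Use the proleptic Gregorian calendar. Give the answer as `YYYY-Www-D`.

4410-W52-4

The weekday is Thursday (ISO weekday 4).
That Thursday belongs to ISO week 52 of ISO year 4410.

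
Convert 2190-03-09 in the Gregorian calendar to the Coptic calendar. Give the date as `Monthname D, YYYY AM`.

Both dates share Julian Day Number 2521009; in the Coptic calendar that is 29 Meshir 1906 AM.

Meshir 29, 1906 AM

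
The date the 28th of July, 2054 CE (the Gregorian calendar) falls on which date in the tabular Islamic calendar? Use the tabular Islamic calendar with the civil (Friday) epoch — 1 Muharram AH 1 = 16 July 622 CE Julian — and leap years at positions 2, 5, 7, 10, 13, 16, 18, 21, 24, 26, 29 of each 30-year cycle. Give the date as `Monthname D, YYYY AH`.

Both dates share Julian Day Number 2471477; in the tabular Islamic calendar that is 22 Dhu al-Hijjah 1476 AH.

Dhu al-Hijjah 22, 1476 AH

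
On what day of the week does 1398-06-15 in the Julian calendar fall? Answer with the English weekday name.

Saturday

Equivalently 23 June 1398 Gregorian, JDN 2231843.
Since JDN mod 7 = 5 (0 = Monday), the day is Saturday.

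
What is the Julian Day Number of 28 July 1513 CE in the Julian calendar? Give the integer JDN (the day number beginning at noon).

2273890

Equivalently 7 August 1513 (proleptic Gregorian).
JDN 2451545 is 1 January 2000 CE (Gregorian); the target day is −177655 days from there, so JDN = 2273890.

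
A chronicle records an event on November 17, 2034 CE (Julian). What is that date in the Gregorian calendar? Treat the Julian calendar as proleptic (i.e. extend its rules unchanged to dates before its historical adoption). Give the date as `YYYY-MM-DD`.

At this point the Julian calendar is 13 days behind the Gregorian.
17 November 2034 Julian + 13 days → 30 November 2034 Gregorian.

2034-11-30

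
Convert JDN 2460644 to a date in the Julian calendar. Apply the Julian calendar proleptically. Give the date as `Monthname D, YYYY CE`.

November 16, 2024 CE

JDN 2460644 is 29 November 2024 in the Gregorian calendar.
In the Julian calendar that day is November 16, 2024 CE.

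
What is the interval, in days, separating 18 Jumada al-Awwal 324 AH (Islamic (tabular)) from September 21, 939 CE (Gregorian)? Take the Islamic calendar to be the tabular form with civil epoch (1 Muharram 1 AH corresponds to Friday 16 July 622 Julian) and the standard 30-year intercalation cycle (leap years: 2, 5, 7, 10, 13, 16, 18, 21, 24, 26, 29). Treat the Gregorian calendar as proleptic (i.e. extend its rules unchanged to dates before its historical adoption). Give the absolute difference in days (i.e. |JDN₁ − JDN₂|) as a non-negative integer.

1251

JDN of the first date = 2063035.
JDN of the second date = 2064286.
|2064286 − 2063035| = 1251.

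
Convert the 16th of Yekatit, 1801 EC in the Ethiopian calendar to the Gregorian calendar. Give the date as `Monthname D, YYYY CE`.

February 22, 1809 CE

Both dates share Julian Day Number 2381836; in the Gregorian calendar that is 22 February 1809 CE.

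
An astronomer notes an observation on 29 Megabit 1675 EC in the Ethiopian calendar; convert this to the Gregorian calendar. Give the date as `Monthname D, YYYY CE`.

Both dates share Julian Day Number 2335857; in the Gregorian calendar that is 4 April 1683 CE.

April 4, 1683 CE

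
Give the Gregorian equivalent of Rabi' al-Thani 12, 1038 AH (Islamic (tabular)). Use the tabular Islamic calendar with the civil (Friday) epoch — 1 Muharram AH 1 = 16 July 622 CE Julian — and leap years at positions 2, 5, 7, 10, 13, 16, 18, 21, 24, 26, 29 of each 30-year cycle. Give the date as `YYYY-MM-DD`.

1628-12-09

Julian Day Number of the source date = 2316018.
Converting JDN 2316018 to the Gregorian calendar gives 9 December 1628 CE.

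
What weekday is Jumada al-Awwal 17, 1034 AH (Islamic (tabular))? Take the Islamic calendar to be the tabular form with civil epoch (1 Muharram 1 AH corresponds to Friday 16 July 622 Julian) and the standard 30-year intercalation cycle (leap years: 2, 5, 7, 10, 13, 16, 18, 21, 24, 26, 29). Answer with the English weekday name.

Tuesday

This is JDN 2314635 (25 February 1625 Gregorian).
Since JDN mod 7 = 1 (0 = Monday), the day is Tuesday.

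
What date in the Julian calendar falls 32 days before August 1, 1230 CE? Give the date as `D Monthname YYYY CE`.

JDN of August 1, 1230 CE = 2170528.
2170528 − 32 = 2170496.
JDN 2170496 in the Julian calendar is 30 June 1230 CE.

30 June 1230 CE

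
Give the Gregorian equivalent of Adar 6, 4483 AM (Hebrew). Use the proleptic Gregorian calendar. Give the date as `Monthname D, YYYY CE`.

February 21, 723 CE

Julian Day Number of the source date = 1985181.
Converting JDN 1985181 to the Gregorian calendar gives 21 February 723 CE.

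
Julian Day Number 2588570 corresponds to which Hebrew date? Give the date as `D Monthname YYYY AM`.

27 Adar I 6135 AM

The Gregorian equivalent of JDN 2588570 is 1 March 2375.
In the Hebrew calendar that day is 27 Adar I 6135 AM.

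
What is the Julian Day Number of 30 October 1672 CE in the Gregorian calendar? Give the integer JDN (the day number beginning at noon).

2332049

JDN 2299161 is 15 October 1582 CE (Gregorian); the target day is +32888 days from there, so JDN = 2332049.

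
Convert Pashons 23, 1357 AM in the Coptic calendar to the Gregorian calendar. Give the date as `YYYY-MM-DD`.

1641-05-28

Both dates share Julian Day Number 2320571; in the Gregorian calendar that is 28 May 1641 CE.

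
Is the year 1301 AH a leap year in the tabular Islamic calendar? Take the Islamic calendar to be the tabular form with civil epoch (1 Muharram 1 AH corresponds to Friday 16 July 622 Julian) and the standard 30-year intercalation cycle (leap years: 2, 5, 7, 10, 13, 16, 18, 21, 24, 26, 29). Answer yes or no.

no

Year 1301 AH is year 11 of its 30-year cycle; leap positions are 2, 5, 7, 10, 13, 16, 18, 21, 24, 26, 29, so it is a common year (354 days).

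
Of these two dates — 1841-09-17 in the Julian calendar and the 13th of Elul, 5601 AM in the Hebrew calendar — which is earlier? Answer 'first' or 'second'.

second

First date → JDN 2393743; second date → JDN 2393713.
JDN 2393713 < JDN 2393743, so the second date is earlier.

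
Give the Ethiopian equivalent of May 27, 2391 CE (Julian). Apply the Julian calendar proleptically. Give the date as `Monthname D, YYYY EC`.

Julian Day Number of the source date = 2594517.
Converting JDN 2594517 to the Ethiopian calendar gives 2 Sene 2383 EC.

Sene 2, 2383 EC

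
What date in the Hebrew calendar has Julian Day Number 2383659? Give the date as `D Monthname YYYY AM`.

JDN 2383659 is 19 February 1814 in the Gregorian calendar.
In the Hebrew calendar that day is 29 Shevat 5574 AM.

29 Shevat 5574 AM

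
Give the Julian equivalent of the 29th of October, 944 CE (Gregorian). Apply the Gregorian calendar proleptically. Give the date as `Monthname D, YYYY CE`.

October 24, 944 CE

At this point the Julian calendar is 5 days behind the Gregorian.
29 October 944 Gregorian − 5 days → 24 October 944 Julian.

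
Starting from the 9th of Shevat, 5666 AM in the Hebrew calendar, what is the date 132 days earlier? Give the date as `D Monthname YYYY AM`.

The starting date is JDN 2417246; 2417246 − 132 = 2417114.
JDN 2417114 corresponds to 25 Elul 5665 AM.

25 Elul 5665 AM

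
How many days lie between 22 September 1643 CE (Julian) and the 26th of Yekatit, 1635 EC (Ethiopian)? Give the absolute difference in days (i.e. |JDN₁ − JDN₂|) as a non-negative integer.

214

First date → JDN 2321428; second date → JDN 2321214.
The interval is |2321428 − 2321214| = 214 days.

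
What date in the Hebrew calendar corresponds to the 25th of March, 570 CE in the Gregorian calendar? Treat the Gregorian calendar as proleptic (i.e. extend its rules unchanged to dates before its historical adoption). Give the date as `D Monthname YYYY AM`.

Julian Day Number of the source date = 1929332.
Converting JDN 1929332 to the Hebrew calendar gives 1 Nisan 4330 AM.

1 Nisan 4330 AM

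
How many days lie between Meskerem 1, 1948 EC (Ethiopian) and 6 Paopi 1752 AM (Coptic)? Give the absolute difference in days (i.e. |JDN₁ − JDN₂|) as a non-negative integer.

29255

First date → JDN 2435363; second date → JDN 2464618.
The interval is |2435363 − 2464618| = 29255 days.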